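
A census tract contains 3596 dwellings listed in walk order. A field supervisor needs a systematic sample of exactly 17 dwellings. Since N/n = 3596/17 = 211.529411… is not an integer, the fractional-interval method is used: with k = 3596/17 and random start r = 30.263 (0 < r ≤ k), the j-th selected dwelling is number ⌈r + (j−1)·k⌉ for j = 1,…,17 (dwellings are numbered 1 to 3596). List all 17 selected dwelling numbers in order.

j=1: r + 0k = 30.263 → ⌈·⌉ = 31
j=2: r + 1k = 241.792411… → ⌈·⌉ = 242
j=3: r + 2k = 453.321823… → ⌈·⌉ = 454
j=4: r + 3k = 664.851235… → ⌈·⌉ = 665
j=5: r + 4k = 876.380647… → ⌈·⌉ = 877
j=6: r + 5k = 1087.910058… → ⌈·⌉ = 1088
j=7: r + 6k = 1299.439470… → ⌈·⌉ = 1300
j=8: r + 7k = 1510.968882… → ⌈·⌉ = 1511
j=9: r + 8k = 1722.498294… → ⌈·⌉ = 1723
j=10: r + 9k = 1934.027705… → ⌈·⌉ = 1935
j=11: r + 10k = 2145.557117… → ⌈·⌉ = 2146
j=12: r + 11k = 2357.086529… → ⌈·⌉ = 2358
j=13: r + 12k = 2568.615941… → ⌈·⌉ = 2569
j=14: r + 13k = 2780.145352… → ⌈·⌉ = 2781
j=15: r + 14k = 2991.674764… → ⌈·⌉ = 2992
j=16: r + 15k = 3203.204176… → ⌈·⌉ = 3204
j=17: r + 16k = 3414.733588… → ⌈·⌉ = 3415

31, 242, 454, 665, 877, 1088, 1300, 1511, 1723, 1935, 2146, 2358, 2569, 2781, 2992, 3204, 3415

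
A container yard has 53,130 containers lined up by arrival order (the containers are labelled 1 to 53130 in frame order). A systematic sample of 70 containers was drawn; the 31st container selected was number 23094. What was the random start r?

324

k = 53130/70 = 759
r = 23094 − (31−1)×759 = 23094 − 22770 = 324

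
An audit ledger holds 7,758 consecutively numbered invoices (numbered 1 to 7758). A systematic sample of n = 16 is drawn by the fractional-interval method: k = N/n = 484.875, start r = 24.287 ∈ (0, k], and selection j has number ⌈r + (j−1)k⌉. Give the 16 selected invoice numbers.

j=1: r + 0k = 24.287 → ⌈·⌉ = 25
j=2: r + 1k = 509.162 → ⌈·⌉ = 510
j=3: r + 2k = 994.037 → ⌈·⌉ = 995
j=4: r + 3k = 1478.912 → ⌈·⌉ = 1479
j=5: r + 4k = 1963.787 → ⌈·⌉ = 1964
j=6: r + 5k = 2448.662 → ⌈·⌉ = 2449
j=7: r + 6k = 2933.537 → ⌈·⌉ = 2934
j=8: r + 7k = 3418.412 → ⌈·⌉ = 3419
j=9: r + 8k = 3903.287 → ⌈·⌉ = 3904
j=10: r + 9k = 4388.162 → ⌈·⌉ = 4389
j=11: r + 10k = 4873.037 → ⌈·⌉ = 4874
j=12: r + 11k = 5357.912 → ⌈·⌉ = 5358
j=13: r + 12k = 5842.787 → ⌈·⌉ = 5843
j=14: r + 13k = 6327.662 → ⌈·⌉ = 6328
j=15: r + 14k = 6812.537 → ⌈·⌉ = 6813
j=16: r + 15k = 7297.412 → ⌈·⌉ = 7298

25, 510, 995, 1479, 1964, 2449, 2934, 3419, 3904, 4389, 4874, 5358, 5843, 6328, 6813, 7298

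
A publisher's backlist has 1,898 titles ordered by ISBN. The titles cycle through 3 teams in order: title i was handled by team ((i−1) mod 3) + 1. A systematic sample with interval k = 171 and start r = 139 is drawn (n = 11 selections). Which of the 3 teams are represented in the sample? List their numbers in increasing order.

1

Consecutive selections differ by k = 171, so their team numbers differ by 171 mod 3 = 0.
gcd(171, 3) = 3, so the sample visits 3/3 = 1 distinct residues mod 3.
Start 139 is team 1; the teams hit are 1.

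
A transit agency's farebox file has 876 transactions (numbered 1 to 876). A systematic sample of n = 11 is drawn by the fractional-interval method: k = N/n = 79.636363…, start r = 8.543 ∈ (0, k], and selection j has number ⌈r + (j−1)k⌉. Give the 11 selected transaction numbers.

j=1: r + 0k = 8.543 → ⌈·⌉ = 9
j=2: r + 1k = 88.179363… → ⌈·⌉ = 89
j=3: r + 2k = 167.815727… → ⌈·⌉ = 168
j=4: r + 3k = 247.452090… → ⌈·⌉ = 248
j=5: r + 4k = 327.088454… → ⌈·⌉ = 328
j=6: r + 5k = 406.724818… → ⌈·⌉ = 407
j=7: r + 6k = 486.361181… → ⌈·⌉ = 487
j=8: r + 7k = 565.997545… → ⌈·⌉ = 566
j=9: r + 8k = 645.633909… → ⌈·⌉ = 646
j=10: r + 9k = 725.270272… → ⌈·⌉ = 726
j=11: r + 10k = 804.906636… → ⌈·⌉ = 805

9, 89, 168, 248, 328, 407, 487, 566, 646, 726, 805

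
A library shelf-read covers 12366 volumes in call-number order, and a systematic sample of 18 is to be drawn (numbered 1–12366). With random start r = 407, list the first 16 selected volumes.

407, 1094, 1781, 2468, 3155, 3842, 4529, 5216, 5903, 6590, 7277, 7964, 8651, 9338, 10025, 10712

k = N/n = 12366/18 = 687
volume 1: 407
volume 2: 407 + 687 = 1094
volume 3: 1094 + 687 = 1781
volume 4: 1781 + 687 = 2468
volume 5: 2468 + 687 = 3155
volume 6: 3155 + 687 = 3842
volume 7: 3842 + 687 = 4529
volume 8: 4529 + 687 = 5216
volume 9: 5216 + 687 = 5903
volume 10: 5903 + 687 = 6590
volume 11: 6590 + 687 = 7277
volume 12: 7277 + 687 = 7964
volume 13: 7964 + 687 = 8651
volume 14: 8651 + 687 = 9338
volume 15: 9338 + 687 = 10025
volume 16: 10025 + 687 = 10712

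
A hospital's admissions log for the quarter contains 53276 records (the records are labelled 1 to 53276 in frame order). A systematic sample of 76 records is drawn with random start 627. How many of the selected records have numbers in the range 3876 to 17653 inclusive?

k = 53276/76 = 701
First selection ≥ 3876: 627 + ⌈(3876−627)/701⌉·701 = 627 + 5×701 = 4132
Last selection ≤ 17653: 627 + ⌊(17653−627)/701⌋·701 = 627 + 24×701 = 17451
Count = 24 − 5 + 1 = 20

20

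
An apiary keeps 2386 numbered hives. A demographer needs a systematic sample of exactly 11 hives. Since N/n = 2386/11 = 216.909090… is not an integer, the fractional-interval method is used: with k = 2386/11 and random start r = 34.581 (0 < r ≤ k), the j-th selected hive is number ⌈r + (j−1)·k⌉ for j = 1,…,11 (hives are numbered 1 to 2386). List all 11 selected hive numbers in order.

35, 252, 469, 686, 903, 1120, 1337, 1553, 1770, 1987, 2204

j=1: r + 0k = 34.581 → ⌈·⌉ = 35
j=2: r + 1k = 251.490090… → ⌈·⌉ = 252
j=3: r + 2k = 468.399181… → ⌈·⌉ = 469
j=4: r + 3k = 685.308272… → ⌈·⌉ = 686
j=5: r + 4k = 902.217363… → ⌈·⌉ = 903
j=6: r + 5k = 1119.126454… → ⌈·⌉ = 1120
j=7: r + 6k = 1336.035545… → ⌈·⌉ = 1337
j=8: r + 7k = 1552.944636… → ⌈·⌉ = 1553
j=9: r + 8k = 1769.853727… → ⌈·⌉ = 1770
j=10: r + 9k = 1986.762818… → ⌈·⌉ = 1987
j=11: r + 10k = 2203.671909… → ⌈·⌉ = 2204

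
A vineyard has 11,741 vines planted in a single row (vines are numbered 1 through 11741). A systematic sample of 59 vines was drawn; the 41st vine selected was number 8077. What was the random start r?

k = 11741/59 = 199
r = 8077 − (41−1)×199 = 8077 − 7960 = 117

117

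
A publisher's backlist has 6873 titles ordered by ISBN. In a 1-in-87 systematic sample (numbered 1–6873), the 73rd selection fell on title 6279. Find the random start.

k = 87
r = 6279 − (73−1)×87 = 6279 − 6264 = 15

15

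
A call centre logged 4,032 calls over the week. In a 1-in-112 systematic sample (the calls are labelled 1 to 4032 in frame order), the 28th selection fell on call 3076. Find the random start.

k = 112
r = 3076 − (28−1)×112 = 3076 − 3024 = 52

52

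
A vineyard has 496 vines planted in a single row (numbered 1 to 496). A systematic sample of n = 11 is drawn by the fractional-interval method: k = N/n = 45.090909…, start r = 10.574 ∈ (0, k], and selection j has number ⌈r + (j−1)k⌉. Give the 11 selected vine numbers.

j=1: r + 0k = 10.574 → ⌈·⌉ = 11
j=2: r + 1k = 55.664909… → ⌈·⌉ = 56
j=3: r + 2k = 100.755818… → ⌈·⌉ = 101
j=4: r + 3k = 145.846727… → ⌈·⌉ = 146
j=5: r + 4k = 190.937636… → ⌈·⌉ = 191
j=6: r + 5k = 236.028545… → ⌈·⌉ = 237
j=7: r + 6k = 281.119454… → ⌈·⌉ = 282
j=8: r + 7k = 326.210363… → ⌈·⌉ = 327
j=9: r + 8k = 371.301272… → ⌈·⌉ = 372
j=10: r + 9k = 416.392181… → ⌈·⌉ = 417
j=11: r + 10k = 461.483090… → ⌈·⌉ = 462

11, 56, 101, 146, 191, 237, 282, 327, 372, 417, 462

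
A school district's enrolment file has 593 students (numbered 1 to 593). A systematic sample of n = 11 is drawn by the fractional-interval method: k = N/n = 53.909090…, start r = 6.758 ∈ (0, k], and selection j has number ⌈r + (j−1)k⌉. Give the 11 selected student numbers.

7, 61, 115, 169, 223, 277, 331, 385, 439, 492, 546

j=1: r + 0k = 6.758 → ⌈·⌉ = 7
j=2: r + 1k = 60.667090… → ⌈·⌉ = 61
j=3: r + 2k = 114.576181… → ⌈·⌉ = 115
j=4: r + 3k = 168.485272… → ⌈·⌉ = 169
j=5: r + 4k = 222.394363… → ⌈·⌉ = 223
j=6: r + 5k = 276.303454… → ⌈·⌉ = 277
j=7: r + 6k = 330.212545… → ⌈·⌉ = 331
j=8: r + 7k = 384.121636… → ⌈·⌉ = 385
j=9: r + 8k = 438.030727… → ⌈·⌉ = 439
j=10: r + 9k = 491.939818… → ⌈·⌉ = 492
j=11: r + 10k = 545.848909… → ⌈·⌉ = 546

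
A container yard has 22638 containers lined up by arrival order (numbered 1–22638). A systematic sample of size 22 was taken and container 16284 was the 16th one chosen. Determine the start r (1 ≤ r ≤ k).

849

k = 22638/22 = 1029
r = 16284 − (16−1)×1029 = 16284 − 15435 = 849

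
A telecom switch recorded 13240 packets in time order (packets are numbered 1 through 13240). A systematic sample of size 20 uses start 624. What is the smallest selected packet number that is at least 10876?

k = 13240/20 = 662
Steps past start: ⌈(10876 − 624)/662⌉ = ⌈10252/662⌉ = 16
Selected packet: 624 + 16×662 = 11216

11216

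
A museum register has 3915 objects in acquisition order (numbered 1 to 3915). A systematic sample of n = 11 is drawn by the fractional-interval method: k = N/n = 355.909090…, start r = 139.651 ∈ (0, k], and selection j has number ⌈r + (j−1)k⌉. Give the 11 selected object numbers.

140, 496, 852, 1208, 1564, 1920, 2276, 2632, 2987, 3343, 3699

j=1: r + 0k = 139.651 → ⌈·⌉ = 140
j=2: r + 1k = 495.560090… → ⌈·⌉ = 496
j=3: r + 2k = 851.469181… → ⌈·⌉ = 852
j=4: r + 3k = 1207.378272… → ⌈·⌉ = 1208
j=5: r + 4k = 1563.287363… → ⌈·⌉ = 1564
j=6: r + 5k = 1919.196454… → ⌈·⌉ = 1920
j=7: r + 6k = 2275.105545… → ⌈·⌉ = 2276
j=8: r + 7k = 2631.014636… → ⌈·⌉ = 2632
j=9: r + 8k = 2986.923727… → ⌈·⌉ = 2987
j=10: r + 9k = 3342.832818… → ⌈·⌉ = 3343
j=11: r + 10k = 3698.741909… → ⌈·⌉ = 3699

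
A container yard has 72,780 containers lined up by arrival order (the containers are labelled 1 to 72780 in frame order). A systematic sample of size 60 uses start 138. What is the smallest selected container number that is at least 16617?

k = 72780/60 = 1213
Steps past start: ⌈(16617 − 138)/1213⌉ = ⌈16479/1213⌉ = 14
Selected container: 138 + 14×1213 = 17120

17120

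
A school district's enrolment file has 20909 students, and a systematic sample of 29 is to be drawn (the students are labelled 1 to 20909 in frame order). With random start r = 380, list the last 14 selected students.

11195, 11916, 12637, 13358, 14079, 14800, 15521, 16242, 16963, 17684, 18405, 19126, 19847, 20568

k = N/n = 20909/29 = 721
16th selection = 380 + 15×721 = 11195
17th: 11195 + 721 = 11916
18th: 11916 + 721 = 12637
19th: 12637 + 721 = 13358
20th: 13358 + 721 = 14079
21st: 14079 + 721 = 14800
22nd: 14800 + 721 = 15521
23rd: 15521 + 721 = 16242
24th: 16242 + 721 = 16963
25th: 16963 + 721 = 17684
26th: 17684 + 721 = 18405
27th: 18405 + 721 = 19126
28th: 19126 + 721 = 19847
29th: 19847 + 721 = 20568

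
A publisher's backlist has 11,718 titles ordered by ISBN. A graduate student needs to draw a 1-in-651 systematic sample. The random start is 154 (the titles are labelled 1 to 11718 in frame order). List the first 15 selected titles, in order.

154, 805, 1456, 2107, 2758, 3409, 4060, 4711, 5362, 6013, 6664, 7315, 7966, 8617, 9268

title 1: 154
title 2: 154 + 651 = 805
title 3: 805 + 651 = 1456
title 4: 1456 + 651 = 2107
title 5: 2107 + 651 = 2758
title 6: 2758 + 651 = 3409
title 7: 3409 + 651 = 4060
title 8: 4060 + 651 = 4711
title 9: 4711 + 651 = 5362
title 10: 5362 + 651 = 6013
title 11: 6013 + 651 = 6664
title 12: 6664 + 651 = 7315
title 13: 7315 + 651 = 7966
title 14: 7966 + 651 = 8617
title 15: 8617 + 651 = 9268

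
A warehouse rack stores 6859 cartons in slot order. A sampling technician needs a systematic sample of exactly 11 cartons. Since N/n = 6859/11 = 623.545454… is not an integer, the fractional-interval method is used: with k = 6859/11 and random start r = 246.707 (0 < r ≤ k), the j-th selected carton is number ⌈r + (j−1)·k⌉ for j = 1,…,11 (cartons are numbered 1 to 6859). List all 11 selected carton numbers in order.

247, 871, 1494, 2118, 2741, 3365, 3988, 4612, 5236, 5859, 6483

j=1: r + 0k = 246.707 → ⌈·⌉ = 247
j=2: r + 1k = 870.252454… → ⌈·⌉ = 871
j=3: r + 2k = 1493.797909… → ⌈·⌉ = 1494
j=4: r + 3k = 2117.343363… → ⌈·⌉ = 2118
j=5: r + 4k = 2740.888818… → ⌈·⌉ = 2741
j=6: r + 5k = 3364.434272… → ⌈·⌉ = 3365
j=7: r + 6k = 3987.979727… → ⌈·⌉ = 3988
j=8: r + 7k = 4611.525181… → ⌈·⌉ = 4612
j=9: r + 8k = 5235.070636… → ⌈·⌉ = 5236
j=10: r + 9k = 5858.616090… → ⌈·⌉ = 5859
j=11: r + 10k = 6482.161545… → ⌈·⌉ = 6483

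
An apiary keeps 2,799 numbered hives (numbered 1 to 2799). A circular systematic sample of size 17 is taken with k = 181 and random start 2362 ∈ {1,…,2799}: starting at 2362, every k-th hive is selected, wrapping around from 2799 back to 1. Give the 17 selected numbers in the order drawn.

2362, 2543, 2724, 106, 287, 468, 649, 830, 1011, 1192, 1373, 1554, 1735, 1916, 2097, 2278, 2459

Selection 1: 2362
Selection 2: 2362 + 181 = 2543
Selection 3: 2543 + 181 = 2724
Selection 4: 2724 + 181 = 2905 → 2905 − 2799 = 106
Selection 5: 106 + 181 = 287
Selection 6: 287 + 181 = 468
Selection 7: 468 + 181 = 649
Selection 8: 649 + 181 = 830
Selection 9: 830 + 181 = 1011
Selection 10: 1011 + 181 = 1192
Selection 11: 1192 + 181 = 1373
Selection 12: 1373 + 181 = 1554
Selection 13: 1554 + 181 = 1735
Selection 14: 1735 + 181 = 1916
Selection 15: 1916 + 181 = 2097
Selection 16: 2097 + 181 = 2278
Selection 17: 2278 + 181 = 2459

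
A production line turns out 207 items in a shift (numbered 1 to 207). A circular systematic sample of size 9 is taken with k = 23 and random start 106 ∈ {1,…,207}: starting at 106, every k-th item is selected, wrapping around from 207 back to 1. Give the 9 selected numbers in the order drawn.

Selection 1: 106
Selection 2: 106 + 23 = 129
Selection 3: 129 + 23 = 152
Selection 4: 152 + 23 = 175
Selection 5: 175 + 23 = 198
Selection 6: 198 + 23 = 221 → 221 − 207 = 14
Selection 7: 14 + 23 = 37
Selection 8: 37 + 23 = 60
Selection 9: 60 + 23 = 83

106, 129, 152, 175, 198, 14, 37, 60, 83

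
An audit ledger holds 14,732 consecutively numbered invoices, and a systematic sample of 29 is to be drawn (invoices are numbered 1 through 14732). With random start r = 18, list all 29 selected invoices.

k = N/n = 14732/29 = 508
invoice 1: 18
invoice 2: 18 + 508 = 526
invoice 3: 526 + 508 = 1034
invoice 4: 1034 + 508 = 1542
invoice 5: 1542 + 508 = 2050
invoice 6: 2050 + 508 = 2558
invoice 7: 2558 + 508 = 3066
invoice 8: 3066 + 508 = 3574
invoice 9: 3574 + 508 = 4082
invoice 10: 4082 + 508 = 4590
invoice 11: 4590 + 508 = 5098
invoice 12: 5098 + 508 = 5606
invoice 13: 5606 + 508 = 6114
invoice 14: 6114 + 508 = 6622
invoice 15: 6622 + 508 = 7130
invoice 16: 7130 + 508 = 7638
invoice 17: 7638 + 508 = 8146
invoice 18: 8146 + 508 = 8654
invoice 19: 8654 + 508 = 9162
invoice 20: 9162 + 508 = 9670
invoice 21: 9670 + 508 = 10178
invoice 22: 10178 + 508 = 10686
invoice 23: 10686 + 508 = 11194
invoice 24: 11194 + 508 = 11702
invoice 25: 11702 + 508 = 12210
invoice 26: 12210 + 508 = 12718
invoice 27: 12718 + 508 = 13226
invoice 28: 13226 + 508 = 13734
invoice 29: 13734 + 508 = 14242

18, 526, 1034, 1542, 2050, 2558, 3066, 3574, 4082, 4590, 5098, 5606, 6114, 6622, 7130, 7638, 8146, 8654, 9162, 9670, 10178, 10686, 11194, 11702, 12210, 12718, 13226, 13734, 14242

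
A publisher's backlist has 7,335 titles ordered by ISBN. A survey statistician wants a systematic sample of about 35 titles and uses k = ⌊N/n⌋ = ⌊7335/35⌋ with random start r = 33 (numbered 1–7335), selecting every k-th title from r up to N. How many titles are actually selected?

k = ⌊7335/35⌋ = 209
Achieved size = ⌊(7335 − 33)/209⌋ + 1 = ⌊7302/209⌋ + 1 = 34 + 1 = 35
(last selection: 33 + 34×209 = 7139 ≤ 7335; next would be 7348 > 7335)

35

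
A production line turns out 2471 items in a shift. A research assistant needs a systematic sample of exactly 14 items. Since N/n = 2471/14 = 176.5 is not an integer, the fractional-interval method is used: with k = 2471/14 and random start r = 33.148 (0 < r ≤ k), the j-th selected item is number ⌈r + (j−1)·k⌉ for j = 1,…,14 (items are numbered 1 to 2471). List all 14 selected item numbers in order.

j=1: r + 0k = 33.148 → ⌈·⌉ = 34
j=2: r + 1k = 209.648 → ⌈·⌉ = 210
j=3: r + 2k = 386.148 → ⌈·⌉ = 387
j=4: r + 3k = 562.648 → ⌈·⌉ = 563
j=5: r + 4k = 739.148 → ⌈·⌉ = 740
j=6: r + 5k = 915.648 → ⌈·⌉ = 916
j=7: r + 6k = 1092.148 → ⌈·⌉ = 1093
j=8: r + 7k = 1268.648 → ⌈·⌉ = 1269
j=9: r + 8k = 1445.148 → ⌈·⌉ = 1446
j=10: r + 9k = 1621.648 → ⌈·⌉ = 1622
j=11: r + 10k = 1798.148 → ⌈·⌉ = 1799
j=12: r + 11k = 1974.648 → ⌈·⌉ = 1975
j=13: r + 12k = 2151.148 → ⌈·⌉ = 2152
j=14: r + 13k = 2327.648 → ⌈·⌉ = 2328

34, 210, 387, 563, 740, 916, 1093, 1269, 1446, 1622, 1799, 1975, 2152, 2328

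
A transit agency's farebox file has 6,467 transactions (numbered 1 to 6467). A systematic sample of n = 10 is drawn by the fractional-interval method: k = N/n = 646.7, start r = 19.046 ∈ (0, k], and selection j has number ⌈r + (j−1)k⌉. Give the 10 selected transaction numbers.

j=1: r + 0k = 19.046 → ⌈·⌉ = 20
j=2: r + 1k = 665.746 → ⌈·⌉ = 666
j=3: r + 2k = 1312.446 → ⌈·⌉ = 1313
j=4: r + 3k = 1959.146 → ⌈·⌉ = 1960
j=5: r + 4k = 2605.846 → ⌈·⌉ = 2606
j=6: r + 5k = 3252.546 → ⌈·⌉ = 3253
j=7: r + 6k = 3899.246 → ⌈·⌉ = 3900
j=8: r + 7k = 4545.946 → ⌈·⌉ = 4546
j=9: r + 8k = 5192.646 → ⌈·⌉ = 5193
j=10: r + 9k = 5839.346 → ⌈·⌉ = 5840

20, 666, 1313, 1960, 2606, 3253, 3900, 4546, 5193, 5840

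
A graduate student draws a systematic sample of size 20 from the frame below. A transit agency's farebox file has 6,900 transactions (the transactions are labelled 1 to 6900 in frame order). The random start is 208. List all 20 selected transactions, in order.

k = N/n = 6900/20 = 345
transaction 1: 208
transaction 2: 208 + 345 = 553
transaction 3: 553 + 345 = 898
transaction 4: 898 + 345 = 1243
transaction 5: 1243 + 345 = 1588
transaction 6: 1588 + 345 = 1933
transaction 7: 1933 + 345 = 2278
transaction 8: 2278 + 345 = 2623
transaction 9: 2623 + 345 = 2968
transaction 10: 2968 + 345 = 3313
transaction 11: 3313 + 345 = 3658
transaction 12: 3658 + 345 = 4003
transaction 13: 4003 + 345 = 4348
transaction 14: 4348 + 345 = 4693
transaction 15: 4693 + 345 = 5038
transaction 16: 5038 + 345 = 5383
transaction 17: 5383 + 345 = 5728
transaction 18: 5728 + 345 = 6073
transaction 19: 6073 + 345 = 6418
transaction 20: 6418 + 345 = 6763

208, 553, 898, 1243, 1588, 1933, 2278, 2623, 2968, 3313, 3658, 4003, 4348, 4693, 5038, 5383, 5728, 6073, 6418, 6763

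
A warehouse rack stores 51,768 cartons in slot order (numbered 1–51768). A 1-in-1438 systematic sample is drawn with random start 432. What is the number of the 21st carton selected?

k = 1438
21st selection = r + (21−1)·k = 432 + 20×1438 = 432 + 28760 = 29192

29192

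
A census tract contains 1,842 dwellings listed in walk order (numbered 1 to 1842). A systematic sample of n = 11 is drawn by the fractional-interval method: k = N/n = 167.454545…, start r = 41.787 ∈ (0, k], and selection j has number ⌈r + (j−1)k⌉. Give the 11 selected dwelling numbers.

42, 210, 377, 545, 712, 880, 1047, 1214, 1382, 1549, 1717

j=1: r + 0k = 41.787 → ⌈·⌉ = 42
j=2: r + 1k = 209.241545… → ⌈·⌉ = 210
j=3: r + 2k = 376.696090… → ⌈·⌉ = 377
j=4: r + 3k = 544.150636… → ⌈·⌉ = 545
j=5: r + 4k = 711.605181… → ⌈·⌉ = 712
j=6: r + 5k = 879.059727… → ⌈·⌉ = 880
j=7: r + 6k = 1046.514272… → ⌈·⌉ = 1047
j=8: r + 7k = 1213.968818… → ⌈·⌉ = 1214
j=9: r + 8k = 1381.423363… → ⌈·⌉ = 1382
j=10: r + 9k = 1548.877909… → ⌈·⌉ = 1549
j=11: r + 10k = 1716.332454… → ⌈·⌉ = 1717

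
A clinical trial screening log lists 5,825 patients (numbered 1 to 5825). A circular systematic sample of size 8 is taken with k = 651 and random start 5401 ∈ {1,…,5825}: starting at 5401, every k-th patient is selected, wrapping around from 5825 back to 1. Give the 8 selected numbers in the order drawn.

5401, 227, 878, 1529, 2180, 2831, 3482, 4133

Selection 1: 5401
Selection 2: 5401 + 651 = 6052 → 6052 − 5825 = 227
Selection 3: 227 + 651 = 878
Selection 4: 878 + 651 = 1529
Selection 5: 1529 + 651 = 2180
Selection 6: 2180 + 651 = 2831
Selection 7: 2831 + 651 = 3482
Selection 8: 3482 + 651 = 4133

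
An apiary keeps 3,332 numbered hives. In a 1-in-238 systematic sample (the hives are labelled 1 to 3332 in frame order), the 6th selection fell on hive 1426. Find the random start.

k = 238
r = 1426 − (6−1)×238 = 1426 − 1190 = 236

236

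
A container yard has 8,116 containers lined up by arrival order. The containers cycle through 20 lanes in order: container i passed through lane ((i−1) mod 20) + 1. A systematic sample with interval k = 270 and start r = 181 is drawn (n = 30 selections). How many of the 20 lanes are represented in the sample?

Consecutive selections differ by k = 270, so their lane numbers differ by 270 mod 20 = 10.
gcd(270, 20) = 10, so the sample visits 20/10 = 2 distinct residues mod 20.
Start 181 is lane 1; the lanes hit are 1, 11.

2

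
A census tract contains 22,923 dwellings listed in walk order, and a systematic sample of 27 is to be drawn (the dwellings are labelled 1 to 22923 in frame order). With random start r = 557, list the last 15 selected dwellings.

10745, 11594, 12443, 13292, 14141, 14990, 15839, 16688, 17537, 18386, 19235, 20084, 20933, 21782, 22631

k = N/n = 22923/27 = 849
13th selection = 557 + 12×849 = 10745
14th: 10745 + 849 = 11594
15th: 11594 + 849 = 12443
16th: 12443 + 849 = 13292
17th: 13292 + 849 = 14141
18th: 14141 + 849 = 14990
19th: 14990 + 849 = 15839
20th: 15839 + 849 = 16688
21st: 16688 + 849 = 17537
22nd: 17537 + 849 = 18386
23rd: 18386 + 849 = 19235
24th: 19235 + 849 = 20084
25th: 20084 + 849 = 20933
26th: 20933 + 849 = 21782
27th: 21782 + 849 = 22631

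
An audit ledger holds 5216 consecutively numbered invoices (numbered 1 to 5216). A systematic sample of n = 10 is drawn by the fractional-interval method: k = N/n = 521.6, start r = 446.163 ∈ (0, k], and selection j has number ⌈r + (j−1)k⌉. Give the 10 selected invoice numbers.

447, 968, 1490, 2011, 2533, 3055, 3576, 4098, 4619, 5141

j=1: r + 0k = 446.163 → ⌈·⌉ = 447
j=2: r + 1k = 967.763 → ⌈·⌉ = 968
j=3: r + 2k = 1489.363 → ⌈·⌉ = 1490
j=4: r + 3k = 2010.963 → ⌈·⌉ = 2011
j=5: r + 4k = 2532.563 → ⌈·⌉ = 2533
j=6: r + 5k = 3054.163 → ⌈·⌉ = 3055
j=7: r + 6k = 3575.763 → ⌈·⌉ = 3576
j=8: r + 7k = 4097.363 → ⌈·⌉ = 4098
j=9: r + 8k = 4618.963 → ⌈·⌉ = 4619
j=10: r + 9k = 5140.563 → ⌈·⌉ = 5141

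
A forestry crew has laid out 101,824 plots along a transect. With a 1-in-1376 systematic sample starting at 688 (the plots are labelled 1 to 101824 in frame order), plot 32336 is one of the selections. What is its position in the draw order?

k = 1376
position = (32336 − 688)/1376 + 1 = 31648/1376 + 1 = 23 + 1 = 24

24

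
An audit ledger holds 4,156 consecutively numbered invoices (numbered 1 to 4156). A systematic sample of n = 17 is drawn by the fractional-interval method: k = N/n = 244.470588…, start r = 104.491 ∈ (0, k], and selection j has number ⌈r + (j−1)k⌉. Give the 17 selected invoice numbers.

j=1: r + 0k = 104.491 → ⌈·⌉ = 105
j=2: r + 1k = 348.961588… → ⌈·⌉ = 349
j=3: r + 2k = 593.432176… → ⌈·⌉ = 594
j=4: r + 3k = 837.902764… → ⌈·⌉ = 838
j=5: r + 4k = 1082.373352… → ⌈·⌉ = 1083
j=6: r + 5k = 1326.843941… → ⌈·⌉ = 1327
j=7: r + 6k = 1571.314529… → ⌈·⌉ = 1572
j=8: r + 7k = 1815.785117… → ⌈·⌉ = 1816
j=9: r + 8k = 2060.255705… → ⌈·⌉ = 2061
j=10: r + 9k = 2304.726294… → ⌈·⌉ = 2305
j=11: r + 10k = 2549.196882… → ⌈·⌉ = 2550
j=12: r + 11k = 2793.667470… → ⌈·⌉ = 2794
j=13: r + 12k = 3038.138058… → ⌈·⌉ = 3039
j=14: r + 13k = 3282.608647… → ⌈·⌉ = 3283
j=15: r + 14k = 3527.079235… → ⌈·⌉ = 3528
j=16: r + 15k = 3771.549823… → ⌈·⌉ = 3772
j=17: r + 16k = 4016.020411… → ⌈·⌉ = 4017

105, 349, 594, 838, 1083, 1327, 1572, 1816, 2061, 2305, 2550, 2794, 3039, 3283, 3528, 3772, 4017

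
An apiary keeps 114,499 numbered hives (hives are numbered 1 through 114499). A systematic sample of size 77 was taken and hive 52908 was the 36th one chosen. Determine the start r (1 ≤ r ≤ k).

863

k = 114499/77 = 1487
r = 52908 − (36−1)×1487 = 52908 − 52045 = 863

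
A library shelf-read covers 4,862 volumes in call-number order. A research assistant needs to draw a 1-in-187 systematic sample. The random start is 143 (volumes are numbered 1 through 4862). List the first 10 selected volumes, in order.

volume 1: 143
volume 2: 143 + 187 = 330
volume 3: 330 + 187 = 517
volume 4: 517 + 187 = 704
volume 5: 704 + 187 = 891
volume 6: 891 + 187 = 1078
volume 7: 1078 + 187 = 1265
volume 8: 1265 + 187 = 1452
volume 9: 1452 + 187 = 1639
volume 10: 1639 + 187 = 1826

143, 330, 517, 704, 891, 1078, 1265, 1452, 1639, 1826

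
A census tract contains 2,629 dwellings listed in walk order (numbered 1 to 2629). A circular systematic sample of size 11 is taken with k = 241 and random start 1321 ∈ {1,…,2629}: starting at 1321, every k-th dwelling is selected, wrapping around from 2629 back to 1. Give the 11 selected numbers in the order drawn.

Selection 1: 1321
Selection 2: 1321 + 241 = 1562
Selection 3: 1562 + 241 = 1803
Selection 4: 1803 + 241 = 2044
Selection 5: 2044 + 241 = 2285
Selection 6: 2285 + 241 = 2526
Selection 7: 2526 + 241 = 2767 → 2767 − 2629 = 138
Selection 8: 138 + 241 = 379
Selection 9: 379 + 241 = 620
Selection 10: 620 + 241 = 861
Selection 11: 861 + 241 = 1102

1321, 1562, 1803, 2044, 2285, 2526, 138, 379, 620, 861, 1102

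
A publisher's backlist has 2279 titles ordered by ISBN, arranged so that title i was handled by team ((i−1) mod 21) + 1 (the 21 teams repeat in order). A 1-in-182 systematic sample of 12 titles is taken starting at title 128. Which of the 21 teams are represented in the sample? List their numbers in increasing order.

2, 9, 16

Consecutive selections differ by k = 182, so their team numbers differ by 182 mod 21 = 14.
gcd(182, 21) = 7, so the sample visits 21/7 = 3 distinct residues mod 21.
Start 128 is team 2; the teams hit are 2, 9, 16.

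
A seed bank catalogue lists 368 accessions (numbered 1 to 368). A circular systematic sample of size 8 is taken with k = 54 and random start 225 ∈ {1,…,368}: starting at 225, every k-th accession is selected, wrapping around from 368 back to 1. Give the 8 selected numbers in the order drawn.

Selection 1: 225
Selection 2: 225 + 54 = 279
Selection 3: 279 + 54 = 333
Selection 4: 333 + 54 = 387 → 387 − 368 = 19
Selection 5: 19 + 54 = 73
Selection 6: 73 + 54 = 127
Selection 7: 127 + 54 = 181
Selection 8: 181 + 54 = 235

225, 279, 333, 19, 73, 127, 181, 235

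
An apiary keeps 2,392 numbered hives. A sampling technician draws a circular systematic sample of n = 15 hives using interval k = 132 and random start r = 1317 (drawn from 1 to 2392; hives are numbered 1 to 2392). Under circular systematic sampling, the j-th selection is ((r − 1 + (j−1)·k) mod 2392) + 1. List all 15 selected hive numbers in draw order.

Selection 1: 1317
Selection 2: 1317 + 132 = 1449
Selection 3: 1449 + 132 = 1581
Selection 4: 1581 + 132 = 1713
Selection 5: 1713 + 132 = 1845
Selection 6: 1845 + 132 = 1977
Selection 7: 1977 + 132 = 2109
Selection 8: 2109 + 132 = 2241
Selection 9: 2241 + 132 = 2373
Selection 10: 2373 + 132 = 2505 → 2505 − 2392 = 113
Selection 11: 113 + 132 = 245
Selection 12: 245 + 132 = 377
Selection 13: 377 + 132 = 509
Selection 14: 509 + 132 = 641
Selection 15: 641 + 132 = 773

1317, 1449, 1581, 1713, 1845, 1977, 2109, 2241, 2373, 113, 245, 377, 509, 641, 773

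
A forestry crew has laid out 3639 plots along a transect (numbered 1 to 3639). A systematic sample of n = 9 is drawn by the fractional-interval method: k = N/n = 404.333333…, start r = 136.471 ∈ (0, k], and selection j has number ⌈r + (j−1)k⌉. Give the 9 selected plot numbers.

j=1: r + 0k = 136.471 → ⌈·⌉ = 137
j=2: r + 1k = 540.804333… → ⌈·⌉ = 541
j=3: r + 2k = 945.137666… → ⌈·⌉ = 946
j=4: r + 3k = 1349.471 → ⌈·⌉ = 1350
j=5: r + 4k = 1753.804333… → ⌈·⌉ = 1754
j=6: r + 5k = 2158.137666… → ⌈·⌉ = 2159
j=7: r + 6k = 2562.471 → ⌈·⌉ = 2563
j=8: r + 7k = 2966.804333… → ⌈·⌉ = 2967
j=9: r + 8k = 3371.137666… → ⌈·⌉ = 3372

137, 541, 946, 1350, 1754, 2159, 2563, 2967, 3372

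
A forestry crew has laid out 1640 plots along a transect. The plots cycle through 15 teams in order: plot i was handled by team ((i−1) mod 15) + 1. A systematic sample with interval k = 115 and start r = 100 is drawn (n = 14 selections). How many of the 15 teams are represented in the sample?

3

Consecutive selections differ by k = 115, so their team numbers differ by 115 mod 15 = 10.
gcd(115, 15) = 5, so the sample visits 15/5 = 3 distinct residues mod 15.
Start 100 is team 10; the teams hit are 5, 10, 15.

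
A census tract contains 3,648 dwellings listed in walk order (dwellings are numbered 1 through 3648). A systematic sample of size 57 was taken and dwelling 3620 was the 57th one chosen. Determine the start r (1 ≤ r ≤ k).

k = 3648/57 = 64
r = 3620 − (57−1)×64 = 3620 − 3584 = 36

36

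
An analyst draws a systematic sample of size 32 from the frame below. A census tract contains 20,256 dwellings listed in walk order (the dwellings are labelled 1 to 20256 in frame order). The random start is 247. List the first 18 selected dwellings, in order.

247, 880, 1513, 2146, 2779, 3412, 4045, 4678, 5311, 5944, 6577, 7210, 7843, 8476, 9109, 9742, 10375, 11008

k = N/n = 20256/32 = 633
dwelling 1: 247
dwelling 2: 247 + 633 = 880
dwelling 3: 880 + 633 = 1513
dwelling 4: 1513 + 633 = 2146
dwelling 5: 2146 + 633 = 2779
dwelling 6: 2779 + 633 = 3412
dwelling 7: 3412 + 633 = 4045
dwelling 8: 4045 + 633 = 4678
dwelling 9: 4678 + 633 = 5311
dwelling 10: 5311 + 633 = 5944
dwelling 11: 5944 + 633 = 6577
dwelling 12: 6577 + 633 = 7210
dwelling 13: 7210 + 633 = 7843
dwelling 14: 7843 + 633 = 8476
dwelling 15: 8476 + 633 = 9109
dwelling 16: 9109 + 633 = 9742
dwelling 17: 9742 + 633 = 10375
dwelling 18: 10375 + 633 = 11008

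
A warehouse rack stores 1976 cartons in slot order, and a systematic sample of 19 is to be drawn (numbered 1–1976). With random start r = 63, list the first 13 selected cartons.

k = N/n = 1976/19 = 104
carton 1: 63
carton 2: 63 + 104 = 167
carton 3: 167 + 104 = 271
carton 4: 271 + 104 = 375
carton 5: 375 + 104 = 479
carton 6: 479 + 104 = 583
carton 7: 583 + 104 = 687
carton 8: 687 + 104 = 791
carton 9: 791 + 104 = 895
carton 10: 895 + 104 = 999
carton 11: 999 + 104 = 1103
carton 12: 1103 + 104 = 1207
carton 13: 1207 + 104 = 1311

63, 167, 271, 375, 479, 583, 687, 791, 895, 999, 1103, 1207, 1311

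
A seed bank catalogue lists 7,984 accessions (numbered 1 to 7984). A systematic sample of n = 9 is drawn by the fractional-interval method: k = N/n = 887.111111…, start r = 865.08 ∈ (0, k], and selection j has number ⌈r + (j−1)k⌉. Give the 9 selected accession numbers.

866, 1753, 2640, 3527, 4414, 5301, 6188, 7075, 7962

j=1: r + 0k = 865.08 → ⌈·⌉ = 866
j=2: r + 1k = 1752.191111… → ⌈·⌉ = 1753
j=3: r + 2k = 2639.302222… → ⌈·⌉ = 2640
j=4: r + 3k = 3526.413333… → ⌈·⌉ = 3527
j=5: r + 4k = 4413.524444… → ⌈·⌉ = 4414
j=6: r + 5k = 5300.635555… → ⌈·⌉ = 5301
j=7: r + 6k = 6187.746666… → ⌈·⌉ = 6188
j=8: r + 7k = 7074.857777… → ⌈·⌉ = 7075
j=9: r + 8k = 7961.968888… → ⌈·⌉ = 7962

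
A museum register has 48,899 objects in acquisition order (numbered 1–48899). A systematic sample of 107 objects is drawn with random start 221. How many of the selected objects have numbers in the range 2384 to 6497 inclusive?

k = 48899/107 = 457
First selection ≥ 2384: 221 + ⌈(2384−221)/457⌉·457 = 221 + 5×457 = 2506
Last selection ≤ 6497: 221 + ⌊(6497−221)/457⌋·457 = 221 + 13×457 = 6162
Count = 13 − 5 + 1 = 9

9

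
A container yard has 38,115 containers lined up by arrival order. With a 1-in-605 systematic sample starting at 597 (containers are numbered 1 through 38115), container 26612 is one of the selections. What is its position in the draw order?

44

k = 605
position = (26612 − 597)/605 + 1 = 26015/605 + 1 = 43 + 1 = 44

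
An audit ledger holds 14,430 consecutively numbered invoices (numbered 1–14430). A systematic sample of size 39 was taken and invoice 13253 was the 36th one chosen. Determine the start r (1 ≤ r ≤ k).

303

k = 14430/39 = 370
r = 13253 − (36−1)×370 = 13253 − 12950 = 303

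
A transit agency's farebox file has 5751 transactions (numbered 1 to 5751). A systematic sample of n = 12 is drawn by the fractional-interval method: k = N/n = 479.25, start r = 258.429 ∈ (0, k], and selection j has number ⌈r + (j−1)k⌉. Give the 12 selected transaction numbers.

259, 738, 1217, 1697, 2176, 2655, 3134, 3614, 4093, 4572, 5051, 5531

j=1: r + 0k = 258.429 → ⌈·⌉ = 259
j=2: r + 1k = 737.679 → ⌈·⌉ = 738
j=3: r + 2k = 1216.929 → ⌈·⌉ = 1217
j=4: r + 3k = 1696.179 → ⌈·⌉ = 1697
j=5: r + 4k = 2175.429 → ⌈·⌉ = 2176
j=6: r + 5k = 2654.679 → ⌈·⌉ = 2655
j=7: r + 6k = 3133.929 → ⌈·⌉ = 3134
j=8: r + 7k = 3613.179 → ⌈·⌉ = 3614
j=9: r + 8k = 4092.429 → ⌈·⌉ = 4093
j=10: r + 9k = 4571.679 → ⌈·⌉ = 4572
j=11: r + 10k = 5050.929 → ⌈·⌉ = 5051
j=12: r + 11k = 5530.179 → ⌈·⌉ = 5531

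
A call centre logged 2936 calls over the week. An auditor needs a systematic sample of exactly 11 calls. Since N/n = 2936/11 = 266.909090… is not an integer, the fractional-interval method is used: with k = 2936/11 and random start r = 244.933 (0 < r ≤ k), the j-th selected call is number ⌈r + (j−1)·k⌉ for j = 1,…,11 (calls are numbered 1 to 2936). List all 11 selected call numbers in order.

j=1: r + 0k = 244.933 → ⌈·⌉ = 245
j=2: r + 1k = 511.842090… → ⌈·⌉ = 512
j=3: r + 2k = 778.751181… → ⌈·⌉ = 779
j=4: r + 3k = 1045.660272… → ⌈·⌉ = 1046
j=5: r + 4k = 1312.569363… → ⌈·⌉ = 1313
j=6: r + 5k = 1579.478454… → ⌈·⌉ = 1580
j=7: r + 6k = 1846.387545… → ⌈·⌉ = 1847
j=8: r + 7k = 2113.296636… → ⌈·⌉ = 2114
j=9: r + 8k = 2380.205727… → ⌈·⌉ = 2381
j=10: r + 9k = 2647.114818… → ⌈·⌉ = 2648
j=11: r + 10k = 2914.023909… → ⌈·⌉ = 2915

245, 512, 779, 1046, 1313, 1580, 1847, 2114, 2381, 2648, 2915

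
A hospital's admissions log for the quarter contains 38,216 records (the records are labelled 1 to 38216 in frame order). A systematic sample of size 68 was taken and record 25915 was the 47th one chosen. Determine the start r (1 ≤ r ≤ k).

63

k = 38216/68 = 562
r = 25915 − (47−1)×562 = 25915 − 25852 = 63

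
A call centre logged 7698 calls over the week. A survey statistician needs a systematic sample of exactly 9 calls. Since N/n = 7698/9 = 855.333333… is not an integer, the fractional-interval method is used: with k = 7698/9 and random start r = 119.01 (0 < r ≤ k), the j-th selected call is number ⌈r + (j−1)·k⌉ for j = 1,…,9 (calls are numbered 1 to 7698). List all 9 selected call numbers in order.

120, 975, 1830, 2686, 3541, 4396, 5252, 6107, 6962

j=1: r + 0k = 119.01 → ⌈·⌉ = 120
j=2: r + 1k = 974.343333… → ⌈·⌉ = 975
j=3: r + 2k = 1829.676666… → ⌈·⌉ = 1830
j=4: r + 3k = 2685.01 → ⌈·⌉ = 2686
j=5: r + 4k = 3540.343333… → ⌈·⌉ = 3541
j=6: r + 5k = 4395.676666… → ⌈·⌉ = 4396
j=7: r + 6k = 5251.01 → ⌈·⌉ = 5252
j=8: r + 7k = 6106.343333… → ⌈·⌉ = 6107
j=9: r + 8k = 6961.676666… → ⌈·⌉ = 6962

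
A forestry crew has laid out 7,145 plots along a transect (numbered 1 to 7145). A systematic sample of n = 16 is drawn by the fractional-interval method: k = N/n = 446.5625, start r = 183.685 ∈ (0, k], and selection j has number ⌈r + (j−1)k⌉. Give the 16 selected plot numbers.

j=1: r + 0k = 183.685 → ⌈·⌉ = 184
j=2: r + 1k = 630.2475 → ⌈·⌉ = 631
j=3: r + 2k = 1076.81 → ⌈·⌉ = 1077
j=4: r + 3k = 1523.3725 → ⌈·⌉ = 1524
j=5: r + 4k = 1969.935 → ⌈·⌉ = 1970
j=6: r + 5k = 2416.4975 → ⌈·⌉ = 2417
j=7: r + 6k = 2863.06 → ⌈·⌉ = 2864
j=8: r + 7k = 3309.6225 → ⌈·⌉ = 3310
j=9: r + 8k = 3756.185 → ⌈·⌉ = 3757
j=10: r + 9k = 4202.7475 → ⌈·⌉ = 4203
j=11: r + 10k = 4649.31 → ⌈·⌉ = 4650
j=12: r + 11k = 5095.8725 → ⌈·⌉ = 5096
j=13: r + 12k = 5542.435 → ⌈·⌉ = 5543
j=14: r + 13k = 5988.9975 → ⌈·⌉ = 5989
j=15: r + 14k = 6435.56 → ⌈·⌉ = 6436
j=16: r + 15k = 6882.1225 → ⌈·⌉ = 6883

184, 631, 1077, 1524, 1970, 2417, 2864, 3310, 3757, 4203, 4650, 5096, 5543, 5989, 6436, 6883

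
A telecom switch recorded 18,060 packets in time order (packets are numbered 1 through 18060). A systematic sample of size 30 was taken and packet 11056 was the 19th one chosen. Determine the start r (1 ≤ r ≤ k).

220

k = 18060/30 = 602
r = 11056 − (19−1)×602 = 11056 − 10836 = 220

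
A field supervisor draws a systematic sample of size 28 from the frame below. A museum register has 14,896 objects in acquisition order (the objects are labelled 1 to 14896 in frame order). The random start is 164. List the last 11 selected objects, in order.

k = N/n = 14896/28 = 532
18th selection = 164 + 17×532 = 9208
19th: 9208 + 532 = 9740
20th: 9740 + 532 = 10272
21st: 10272 + 532 = 10804
22nd: 10804 + 532 = 11336
23rd: 11336 + 532 = 11868
24th: 11868 + 532 = 12400
25th: 12400 + 532 = 12932
26th: 12932 + 532 = 13464
27th: 13464 + 532 = 13996
28th: 13996 + 532 = 14528

9208, 9740, 10272, 10804, 11336, 11868, 12400, 12932, 13464, 13996, 14528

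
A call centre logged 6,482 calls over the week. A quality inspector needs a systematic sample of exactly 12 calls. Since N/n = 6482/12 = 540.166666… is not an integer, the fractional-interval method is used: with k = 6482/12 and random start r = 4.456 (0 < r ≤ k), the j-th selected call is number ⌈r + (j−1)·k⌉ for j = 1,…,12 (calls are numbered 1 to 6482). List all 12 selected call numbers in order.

5, 545, 1085, 1625, 2166, 2706, 3246, 3786, 4326, 4866, 5407, 5947

j=1: r + 0k = 4.456 → ⌈·⌉ = 5
j=2: r + 1k = 544.622666… → ⌈·⌉ = 545
j=3: r + 2k = 1084.789333… → ⌈·⌉ = 1085
j=4: r + 3k = 1624.956 → ⌈·⌉ = 1625
j=5: r + 4k = 2165.122666… → ⌈·⌉ = 2166
j=6: r + 5k = 2705.289333… → ⌈·⌉ = 2706
j=7: r + 6k = 3245.456 → ⌈·⌉ = 3246
j=8: r + 7k = 3785.622666… → ⌈·⌉ = 3786
j=9: r + 8k = 4325.789333… → ⌈·⌉ = 4326
j=10: r + 9k = 4865.956 → ⌈·⌉ = 4866
j=11: r + 10k = 5406.122666… → ⌈·⌉ = 5407
j=12: r + 11k = 5946.289333… → ⌈·⌉ = 5947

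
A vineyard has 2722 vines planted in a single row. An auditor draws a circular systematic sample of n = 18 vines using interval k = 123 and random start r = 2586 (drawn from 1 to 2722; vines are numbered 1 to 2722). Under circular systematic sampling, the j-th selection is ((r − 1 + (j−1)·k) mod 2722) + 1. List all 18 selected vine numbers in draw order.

2586, 2709, 110, 233, 356, 479, 602, 725, 848, 971, 1094, 1217, 1340, 1463, 1586, 1709, 1832, 1955

Selection 1: 2586
Selection 2: 2586 + 123 = 2709
Selection 3: 2709 + 123 = 2832 → 2832 − 2722 = 110
Selection 4: 110 + 123 = 233
Selection 5: 233 + 123 = 356
Selection 6: 356 + 123 = 479
Selection 7: 479 + 123 = 602
Selection 8: 602 + 123 = 725
Selection 9: 725 + 123 = 848
Selection 10: 848 + 123 = 971
Selection 11: 971 + 123 = 1094
Selection 12: 1094 + 123 = 1217
Selection 13: 1217 + 123 = 1340
Selection 14: 1340 + 123 = 1463
Selection 15: 1463 + 123 = 1586
Selection 16: 1586 + 123 = 1709
Selection 17: 1709 + 123 = 1832
Selection 18: 1832 + 123 = 1955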